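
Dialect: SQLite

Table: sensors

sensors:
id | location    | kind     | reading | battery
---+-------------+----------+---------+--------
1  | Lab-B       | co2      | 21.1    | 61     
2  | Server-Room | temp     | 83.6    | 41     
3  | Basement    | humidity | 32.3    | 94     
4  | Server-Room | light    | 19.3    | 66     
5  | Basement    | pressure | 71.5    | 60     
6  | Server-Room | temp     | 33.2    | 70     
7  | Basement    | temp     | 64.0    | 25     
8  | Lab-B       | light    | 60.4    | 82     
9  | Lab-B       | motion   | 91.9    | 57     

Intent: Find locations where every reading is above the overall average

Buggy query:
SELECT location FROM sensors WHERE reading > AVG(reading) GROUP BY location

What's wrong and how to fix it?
Bug: AVG() is an aggregate; it can't sit directly in WHERE

Fix: Compute the overall average in a scalar subquery and compare each group's MIN against it in HAVING

Corrected query:
SELECT location FROM sensors GROUP BY location HAVING MIN(reading) > (SELECT AVG(reading) FROM sensors)

Result:
(no rows)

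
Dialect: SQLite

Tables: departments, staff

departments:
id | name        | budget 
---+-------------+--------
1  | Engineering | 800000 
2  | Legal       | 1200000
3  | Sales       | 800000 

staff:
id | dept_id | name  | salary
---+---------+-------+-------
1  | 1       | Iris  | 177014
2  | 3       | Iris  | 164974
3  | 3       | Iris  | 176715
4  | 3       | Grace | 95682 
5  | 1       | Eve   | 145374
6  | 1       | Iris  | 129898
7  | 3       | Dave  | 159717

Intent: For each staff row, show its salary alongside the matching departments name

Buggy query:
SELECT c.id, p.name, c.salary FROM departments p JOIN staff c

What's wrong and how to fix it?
Bug: JOIN with no ON clause produces a cartesian product; every staff row pairs with every departments row

Fix: Specify the join condition linking the foreign key to the parent id

Corrected query:
SELECT c.id, p.name, c.salary FROM departments p JOIN staff c ON c.dept_id = p.id

Result:
id | name        | salary
---+-------------+-------
1  | Engineering | 177014
2  | Sales       | 164974
3  | Sales       | 176715
4  | Sales       | 95682 
5  | Engineering | 145374
6  | Engineering | 129898
7  | Sales       | 159717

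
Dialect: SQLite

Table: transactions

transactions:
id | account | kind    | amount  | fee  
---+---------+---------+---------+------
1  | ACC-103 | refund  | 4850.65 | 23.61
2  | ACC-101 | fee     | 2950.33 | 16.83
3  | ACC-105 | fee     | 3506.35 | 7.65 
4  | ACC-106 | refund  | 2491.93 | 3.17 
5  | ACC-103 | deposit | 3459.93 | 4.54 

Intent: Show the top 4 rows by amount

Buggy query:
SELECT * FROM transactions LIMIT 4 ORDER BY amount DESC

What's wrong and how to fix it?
Bug: ORDER BY cannot follow LIMIT; LIMIT is the final clause

Fix: Swap the clauses: ORDER BY first, then LIMIT

Corrected query:
SELECT * FROM transactions ORDER BY amount DESC LIMIT 4

Result:
id | account | kind    | amount  | fee  
---+---------+---------+---------+------
1  | ACC-103 | refund  | 4850.65 | 23.61
3  | ACC-105 | fee     | 3506.35 | 7.65 
5  | ACC-103 | deposit | 3459.93 | 4.54 
2  | ACC-101 | fee     | 2950.33 | 16.83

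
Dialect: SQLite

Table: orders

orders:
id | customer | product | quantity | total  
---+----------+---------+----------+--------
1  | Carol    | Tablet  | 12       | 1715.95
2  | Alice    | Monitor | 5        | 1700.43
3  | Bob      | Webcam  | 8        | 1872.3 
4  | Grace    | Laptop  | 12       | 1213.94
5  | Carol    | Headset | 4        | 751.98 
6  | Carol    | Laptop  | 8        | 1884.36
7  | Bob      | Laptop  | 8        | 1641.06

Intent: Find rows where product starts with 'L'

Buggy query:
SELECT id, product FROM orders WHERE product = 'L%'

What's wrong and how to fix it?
Bug: '=' compares the literal string including the % character; pattern matching needs LIKE

Fix: Replace '=' with LIKE so 'L%' is treated as a pattern

Corrected query:
SELECT id, product FROM orders WHERE product LIKE 'L%'

Result:
id | product
---+--------
4  | Laptop 
6  | Laptop 
7  | Laptop 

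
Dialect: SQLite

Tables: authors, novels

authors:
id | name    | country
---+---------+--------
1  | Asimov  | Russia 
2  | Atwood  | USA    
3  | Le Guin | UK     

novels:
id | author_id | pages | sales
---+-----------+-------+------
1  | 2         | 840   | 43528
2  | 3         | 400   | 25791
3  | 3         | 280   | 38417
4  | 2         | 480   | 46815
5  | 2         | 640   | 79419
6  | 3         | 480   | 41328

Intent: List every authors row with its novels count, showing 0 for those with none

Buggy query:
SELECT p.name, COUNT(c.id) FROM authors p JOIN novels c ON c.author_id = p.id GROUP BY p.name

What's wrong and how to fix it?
Bug: An inner join excludes parents with zero children

Fix: Use LEFT JOIN so parents without children still appear (COUNT(c.id) gives 0)

Corrected query:
SELECT p.name, COUNT(c.id) FROM authors p LEFT JOIN novels c ON c.author_id = p.id GROUP BY p.name

Result:
name    | COUNT(c.id)
--------+------------
Asimov  | 0          
Atwood  | 3          
Le Guin | 3          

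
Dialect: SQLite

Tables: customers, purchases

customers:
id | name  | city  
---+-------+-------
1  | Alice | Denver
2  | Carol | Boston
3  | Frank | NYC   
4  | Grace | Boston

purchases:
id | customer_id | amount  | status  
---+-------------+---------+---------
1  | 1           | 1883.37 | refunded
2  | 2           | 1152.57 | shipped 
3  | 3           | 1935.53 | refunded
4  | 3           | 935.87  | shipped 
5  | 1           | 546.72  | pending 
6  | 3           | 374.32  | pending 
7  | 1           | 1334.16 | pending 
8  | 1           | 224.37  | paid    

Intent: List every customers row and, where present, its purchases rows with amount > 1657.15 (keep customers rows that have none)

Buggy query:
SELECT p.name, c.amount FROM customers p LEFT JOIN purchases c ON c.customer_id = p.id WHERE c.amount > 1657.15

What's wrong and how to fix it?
Bug: A WHERE condition on the right-hand table after LEFT JOIN drops unmatched parents

Fix: Move the right-table condition into the ON clause so unmatched parents are kept

Corrected query:
SELECT p.name, c.amount FROM customers p LEFT JOIN purchases c ON c.customer_id = p.id AND c.amount > 1657.15

Result:
name  | amount 
------+--------
Alice | 1883.37
Carol | NULL   
Frank | 1935.53
Grace | NULL   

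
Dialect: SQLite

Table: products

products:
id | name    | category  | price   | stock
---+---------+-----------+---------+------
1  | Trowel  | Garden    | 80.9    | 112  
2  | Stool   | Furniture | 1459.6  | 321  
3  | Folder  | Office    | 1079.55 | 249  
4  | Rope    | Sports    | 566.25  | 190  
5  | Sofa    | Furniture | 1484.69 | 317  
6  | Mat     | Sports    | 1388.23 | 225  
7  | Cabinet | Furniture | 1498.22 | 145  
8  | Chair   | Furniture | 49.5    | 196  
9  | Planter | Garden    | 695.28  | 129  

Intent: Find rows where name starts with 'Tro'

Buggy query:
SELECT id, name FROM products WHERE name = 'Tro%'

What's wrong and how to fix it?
Bug: Wildcards only work with LIKE; '=' treats '%' as a literal character

Fix: Use LIKE for wildcard pattern matching

Corrected query:
SELECT id, name FROM products WHERE name LIKE 'Tro%'

Result:
id | name  
---+-------
1  | Trowel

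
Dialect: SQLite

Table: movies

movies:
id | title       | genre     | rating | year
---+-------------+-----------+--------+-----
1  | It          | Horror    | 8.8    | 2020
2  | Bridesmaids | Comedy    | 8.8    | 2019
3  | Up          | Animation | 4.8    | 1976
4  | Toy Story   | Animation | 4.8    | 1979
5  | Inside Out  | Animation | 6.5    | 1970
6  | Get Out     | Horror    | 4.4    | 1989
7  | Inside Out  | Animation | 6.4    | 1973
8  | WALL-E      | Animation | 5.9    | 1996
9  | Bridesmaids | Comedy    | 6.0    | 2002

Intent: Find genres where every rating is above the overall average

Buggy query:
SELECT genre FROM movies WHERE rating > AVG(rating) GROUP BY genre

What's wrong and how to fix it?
Bug: AVG() is an aggregate; it can't sit directly in WHERE

Fix: Compute the overall average in a scalar subquery and compare each group's MIN against it in HAVING

Corrected query:
SELECT genre FROM movies GROUP BY genre HAVING MIN(rating) > (SELECT AVG(rating) FROM movies)

Result:
(no rows)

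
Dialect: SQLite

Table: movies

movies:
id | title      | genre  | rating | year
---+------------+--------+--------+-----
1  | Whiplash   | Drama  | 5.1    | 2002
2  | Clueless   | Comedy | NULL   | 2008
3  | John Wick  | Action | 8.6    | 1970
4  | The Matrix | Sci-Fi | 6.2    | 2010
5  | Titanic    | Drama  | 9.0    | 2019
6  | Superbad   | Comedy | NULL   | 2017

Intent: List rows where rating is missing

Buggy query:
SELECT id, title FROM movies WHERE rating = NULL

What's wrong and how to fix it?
Bug: Comparing to NULL with '=' never matches; NULL = NULL is unknown, not true

Fix: Use IS NULL to test for NULL

Corrected query:
SELECT id, title FROM movies WHERE rating IS NULL

Result:
id | title   
---+---------
2  | Clueless
6  | Superbad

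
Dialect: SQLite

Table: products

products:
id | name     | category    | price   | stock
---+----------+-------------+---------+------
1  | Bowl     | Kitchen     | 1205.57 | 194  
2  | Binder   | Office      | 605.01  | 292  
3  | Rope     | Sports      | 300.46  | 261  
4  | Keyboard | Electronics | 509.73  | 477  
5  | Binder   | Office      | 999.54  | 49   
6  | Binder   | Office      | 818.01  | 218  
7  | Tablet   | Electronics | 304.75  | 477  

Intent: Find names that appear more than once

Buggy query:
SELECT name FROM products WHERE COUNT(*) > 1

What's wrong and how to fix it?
Bug: WHERE can't reference COUNT(*); aggregates are computed after WHERE

Fix: GROUP BY name, then filter groups with HAVING COUNT(*) > 1

Corrected query:
SELECT name FROM products GROUP BY name HAVING COUNT(*) > 1

Result:
name  
------
Binder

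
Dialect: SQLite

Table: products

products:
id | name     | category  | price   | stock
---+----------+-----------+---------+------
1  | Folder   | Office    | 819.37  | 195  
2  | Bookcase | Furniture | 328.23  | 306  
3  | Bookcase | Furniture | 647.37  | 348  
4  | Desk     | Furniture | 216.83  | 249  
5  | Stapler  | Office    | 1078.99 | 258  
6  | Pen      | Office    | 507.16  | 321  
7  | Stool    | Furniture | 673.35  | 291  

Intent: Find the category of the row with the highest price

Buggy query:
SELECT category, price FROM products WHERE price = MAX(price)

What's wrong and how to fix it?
Bug: MAX(price) is an aggregate and cannot be used directly in WHERE

Fix: Use a subquery: WHERE price = (SELECT MAX(price) FROM products)

Corrected query:
SELECT category, price FROM products WHERE price = (SELECT MAX(price) FROM products)

Result:
category | price  
---------+--------
Office   | 1078.99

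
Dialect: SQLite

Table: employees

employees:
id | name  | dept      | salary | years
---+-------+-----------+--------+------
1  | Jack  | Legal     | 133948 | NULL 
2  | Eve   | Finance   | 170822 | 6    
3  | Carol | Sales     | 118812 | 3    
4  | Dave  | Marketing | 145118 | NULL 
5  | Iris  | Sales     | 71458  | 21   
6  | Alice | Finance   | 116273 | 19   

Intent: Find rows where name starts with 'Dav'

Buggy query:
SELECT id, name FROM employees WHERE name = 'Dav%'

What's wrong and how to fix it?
Bug: Wildcards only work with LIKE; '=' treats '%' as a literal character

Fix: Replace '=' with LIKE so 'Dav%' is treated as a pattern

Corrected query:
SELECT id, name FROM employees WHERE name LIKE 'Dav%'

Result:
id | name
---+-----
4  | Dave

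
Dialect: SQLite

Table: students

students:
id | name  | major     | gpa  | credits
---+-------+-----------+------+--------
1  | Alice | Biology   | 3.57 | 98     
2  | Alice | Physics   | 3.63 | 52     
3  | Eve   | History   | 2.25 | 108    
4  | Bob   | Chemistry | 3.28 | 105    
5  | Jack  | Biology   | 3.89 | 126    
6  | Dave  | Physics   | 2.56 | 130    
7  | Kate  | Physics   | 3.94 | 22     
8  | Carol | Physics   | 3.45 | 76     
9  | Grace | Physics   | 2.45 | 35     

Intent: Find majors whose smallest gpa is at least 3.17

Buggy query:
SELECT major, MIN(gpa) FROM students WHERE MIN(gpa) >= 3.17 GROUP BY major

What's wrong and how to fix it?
Bug: Aggregates like MIN are computed per group after WHERE runs

Fix: Use HAVING for the per-group MIN condition

Corrected query:
SELECT major, MIN(gpa) FROM students GROUP BY major HAVING MIN(gpa) >= 3.17

Result:
major     | MIN(gpa)
----------+---------
Biology   | 3.57    
Chemistry | 3.28    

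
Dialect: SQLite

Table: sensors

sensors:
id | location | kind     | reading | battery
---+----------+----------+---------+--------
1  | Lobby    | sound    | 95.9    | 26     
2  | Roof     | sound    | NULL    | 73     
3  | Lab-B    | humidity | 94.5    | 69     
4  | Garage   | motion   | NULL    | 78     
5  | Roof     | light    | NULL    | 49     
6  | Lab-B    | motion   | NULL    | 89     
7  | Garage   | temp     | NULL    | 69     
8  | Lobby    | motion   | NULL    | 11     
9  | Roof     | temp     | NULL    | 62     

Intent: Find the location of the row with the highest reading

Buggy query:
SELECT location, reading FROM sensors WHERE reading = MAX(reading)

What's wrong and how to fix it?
Bug: WHERE is evaluated per row; an aggregate over the whole table isn't defined there

Fix: Wrap MAX in a scalar subquery so WHERE compares against a single value

Corrected query:
SELECT location, reading FROM sensors WHERE reading = (SELECT MAX(reading) FROM sensors)

Result:
location | reading
---------+--------
Lobby    | 95.9   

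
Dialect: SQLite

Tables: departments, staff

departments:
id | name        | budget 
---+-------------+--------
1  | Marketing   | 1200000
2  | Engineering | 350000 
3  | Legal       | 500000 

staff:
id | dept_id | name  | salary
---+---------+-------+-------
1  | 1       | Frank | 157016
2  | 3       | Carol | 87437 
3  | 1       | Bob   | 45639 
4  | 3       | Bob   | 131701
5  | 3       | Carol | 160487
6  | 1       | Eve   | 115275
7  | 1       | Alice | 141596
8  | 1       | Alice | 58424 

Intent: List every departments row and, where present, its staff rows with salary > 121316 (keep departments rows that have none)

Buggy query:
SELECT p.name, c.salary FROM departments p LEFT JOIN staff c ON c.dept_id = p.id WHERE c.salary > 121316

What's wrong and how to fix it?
Bug: Filtering c.salary in WHERE discards the NULL rows produced by LEFT JOIN, turning it into an inner join

Fix: Put 'c.salary > 121316' in the JOIN's ON clause instead of WHERE

Corrected query:
SELECT p.name, c.salary FROM departments p LEFT JOIN staff c ON c.dept_id = p.id AND c.salary > 121316

Result:
name        | salary
------------+-------
Marketing   | 141596
Marketing   | 157016
Engineering | NULL  
Legal       | 131701
Legal       | 160487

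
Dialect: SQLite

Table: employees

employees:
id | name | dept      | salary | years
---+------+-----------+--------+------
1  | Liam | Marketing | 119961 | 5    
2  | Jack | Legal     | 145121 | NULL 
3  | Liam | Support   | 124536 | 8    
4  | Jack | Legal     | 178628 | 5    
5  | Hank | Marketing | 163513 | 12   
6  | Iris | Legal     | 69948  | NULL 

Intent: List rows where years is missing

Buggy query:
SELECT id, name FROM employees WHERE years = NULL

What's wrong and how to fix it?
Bug: '= NULL' is always unknown in SQL three-valued logic, so no rows match

Fix: Replace '= NULL' with 'IS NULL'

Corrected query:
SELECT id, name FROM employees WHERE years IS NULL

Result:
id | name
---+-----
2  | Jack
6  | Iris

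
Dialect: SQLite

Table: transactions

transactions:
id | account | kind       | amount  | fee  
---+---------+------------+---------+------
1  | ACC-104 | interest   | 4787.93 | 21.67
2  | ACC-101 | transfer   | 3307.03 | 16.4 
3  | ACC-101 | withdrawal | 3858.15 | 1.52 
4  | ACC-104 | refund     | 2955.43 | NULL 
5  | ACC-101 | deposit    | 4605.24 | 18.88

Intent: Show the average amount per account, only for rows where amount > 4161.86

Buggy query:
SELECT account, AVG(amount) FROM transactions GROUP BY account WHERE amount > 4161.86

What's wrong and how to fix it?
Bug: Row-level WHERE must come before GROUP BY in the clause order

Fix: Move the WHERE clause before GROUP BY

Corrected query:
SELECT account, AVG(amount) FROM transactions WHERE amount > 4161.86 GROUP BY account

Result:
account | AVG(amount)
--------+------------
ACC-101 | 4605.24    
ACC-104 | 4787.93    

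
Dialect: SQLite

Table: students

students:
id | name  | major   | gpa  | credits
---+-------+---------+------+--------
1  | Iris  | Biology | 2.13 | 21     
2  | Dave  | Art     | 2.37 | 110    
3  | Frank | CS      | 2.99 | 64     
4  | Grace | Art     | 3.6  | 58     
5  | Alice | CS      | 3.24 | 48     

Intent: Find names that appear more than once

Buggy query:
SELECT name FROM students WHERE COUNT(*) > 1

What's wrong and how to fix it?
Bug: COUNT(*) is an aggregate and cannot be used in WHERE

Fix: Group first, then use HAVING for the count condition

Corrected query:
SELECT name FROM students GROUP BY name HAVING COUNT(*) > 1

Result:
(no rows)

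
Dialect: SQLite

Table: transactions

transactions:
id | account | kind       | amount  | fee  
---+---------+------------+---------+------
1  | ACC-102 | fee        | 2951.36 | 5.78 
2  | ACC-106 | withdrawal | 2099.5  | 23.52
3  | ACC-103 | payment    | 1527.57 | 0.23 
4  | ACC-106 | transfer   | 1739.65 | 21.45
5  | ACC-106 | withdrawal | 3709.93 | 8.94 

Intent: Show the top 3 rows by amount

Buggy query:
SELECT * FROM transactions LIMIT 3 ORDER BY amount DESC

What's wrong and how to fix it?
Bug: LIMIT must come after ORDER BY

Fix: Swap the clauses: ORDER BY first, then LIMIT

Corrected query:
SELECT * FROM transactions ORDER BY amount DESC LIMIT 3

Result:
id | account | kind       | amount  | fee  
---+---------+------------+---------+------
5  | ACC-106 | withdrawal | 3709.93 | 8.94 
1  | ACC-102 | fee        | 2951.36 | 5.78 
2  | ACC-106 | withdrawal | 2099.5  | 23.52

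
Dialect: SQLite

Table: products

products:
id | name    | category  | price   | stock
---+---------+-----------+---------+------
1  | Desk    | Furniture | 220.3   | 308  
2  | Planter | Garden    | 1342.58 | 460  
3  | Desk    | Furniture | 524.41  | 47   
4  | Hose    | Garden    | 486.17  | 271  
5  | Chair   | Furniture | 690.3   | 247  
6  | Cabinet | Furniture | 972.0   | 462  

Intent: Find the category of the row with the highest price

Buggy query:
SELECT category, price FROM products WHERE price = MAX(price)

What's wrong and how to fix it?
Bug: MAX(price) is an aggregate and cannot be used directly in WHERE

Fix: Use a subquery: WHERE price = (SELECT MAX(price) FROM products)

Corrected query:
SELECT category, price FROM products WHERE price = (SELECT MAX(price) FROM products)

Result:
category | price  
---------+--------
Garden   | 1342.58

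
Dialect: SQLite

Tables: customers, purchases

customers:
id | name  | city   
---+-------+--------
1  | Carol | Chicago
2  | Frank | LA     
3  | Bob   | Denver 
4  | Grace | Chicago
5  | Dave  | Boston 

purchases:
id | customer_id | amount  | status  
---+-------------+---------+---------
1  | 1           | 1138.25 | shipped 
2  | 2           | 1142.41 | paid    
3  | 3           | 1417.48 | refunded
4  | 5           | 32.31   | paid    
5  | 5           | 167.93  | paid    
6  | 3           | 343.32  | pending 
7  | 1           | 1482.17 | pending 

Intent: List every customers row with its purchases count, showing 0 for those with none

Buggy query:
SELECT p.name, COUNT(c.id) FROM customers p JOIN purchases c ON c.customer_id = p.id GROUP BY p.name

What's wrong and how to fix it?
Bug: An inner join excludes parents with zero children

Fix: Use LEFT JOIN so parents without children still appear (COUNT(c.id) gives 0)

Corrected query:
SELECT p.name, COUNT(c.id) FROM customers p LEFT JOIN purchases c ON c.customer_id = p.id GROUP BY p.name

Result:
name  | COUNT(c.id)
------+------------
Bob   | 2          
Carol | 2          
Dave  | 2          
Frank | 1          
Grace | 0          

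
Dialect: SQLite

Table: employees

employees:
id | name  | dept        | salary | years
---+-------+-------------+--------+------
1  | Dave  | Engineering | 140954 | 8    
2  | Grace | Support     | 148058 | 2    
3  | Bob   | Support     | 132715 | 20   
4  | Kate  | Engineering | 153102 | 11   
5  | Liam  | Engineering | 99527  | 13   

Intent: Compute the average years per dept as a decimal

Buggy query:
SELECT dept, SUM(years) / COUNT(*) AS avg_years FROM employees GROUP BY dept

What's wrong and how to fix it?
Bug: Both operands are integers, so '/' performs integer division and truncates

Fix: Multiply by 1.0 (or CAST to REAL) to force floating-point division

Corrected query:
SELECT dept, SUM(years) * 1.0 / COUNT(*) AS avg_years FROM employees GROUP BY dept

Result:
dept        | avg_years
------------+----------
Engineering | 10.666667
Support     | 11       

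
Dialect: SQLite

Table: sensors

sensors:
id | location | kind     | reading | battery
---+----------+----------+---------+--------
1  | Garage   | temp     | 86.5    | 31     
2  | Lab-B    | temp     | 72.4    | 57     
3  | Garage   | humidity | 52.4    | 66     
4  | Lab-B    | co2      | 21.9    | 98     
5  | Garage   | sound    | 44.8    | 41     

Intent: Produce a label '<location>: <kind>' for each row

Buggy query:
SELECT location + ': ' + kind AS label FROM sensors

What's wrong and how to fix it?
Bug: SQLite uses || for string concatenation; + coerces text to numbers (yielding 0)

Fix: Replace + with || to concatenate text

Corrected query:
SELECT location || ': ' || kind AS label FROM sensors

Result:
label           
----------------
Garage: temp    
Lab-B: temp     
Garage: humidity
Lab-B: co2      
Garage: sound   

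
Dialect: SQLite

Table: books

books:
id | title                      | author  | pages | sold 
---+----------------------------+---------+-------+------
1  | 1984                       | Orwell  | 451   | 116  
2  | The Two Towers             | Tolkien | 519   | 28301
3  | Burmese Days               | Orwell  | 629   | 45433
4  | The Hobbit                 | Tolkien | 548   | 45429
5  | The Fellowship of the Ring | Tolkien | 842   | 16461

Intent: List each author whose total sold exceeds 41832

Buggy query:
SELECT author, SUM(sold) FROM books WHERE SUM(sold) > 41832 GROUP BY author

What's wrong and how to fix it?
Bug: Aggregate functions cannot appear in a WHERE clause

Fix: Move the aggregate condition to a HAVING clause

Corrected query:
SELECT author, SUM(sold) FROM books GROUP BY author HAVING SUM(sold) > 41832

Result:
author  | SUM(sold)
--------+----------
Orwell  | 45549    
Tolkien | 90191    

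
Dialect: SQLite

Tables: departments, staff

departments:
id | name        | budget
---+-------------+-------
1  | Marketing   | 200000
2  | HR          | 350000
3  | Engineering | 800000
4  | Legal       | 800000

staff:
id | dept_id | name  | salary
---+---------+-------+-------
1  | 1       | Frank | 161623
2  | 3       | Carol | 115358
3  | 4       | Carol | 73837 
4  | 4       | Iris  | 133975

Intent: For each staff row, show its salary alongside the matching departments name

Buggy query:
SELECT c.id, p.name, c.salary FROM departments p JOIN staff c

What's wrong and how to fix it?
Bug: JOIN with no ON clause produces a cartesian product; every staff row pairs with every departments row

Fix: Specify the join condition linking the foreign key to the parent id

Corrected query:
SELECT c.id, p.name, c.salary FROM departments p JOIN staff c ON c.dept_id = p.id

Result:
id | name        | salary
---+-------------+-------
1  | Marketing   | 161623
2  | Engineering | 115358
3  | Legal       | 73837 
4  | Legal       | 133975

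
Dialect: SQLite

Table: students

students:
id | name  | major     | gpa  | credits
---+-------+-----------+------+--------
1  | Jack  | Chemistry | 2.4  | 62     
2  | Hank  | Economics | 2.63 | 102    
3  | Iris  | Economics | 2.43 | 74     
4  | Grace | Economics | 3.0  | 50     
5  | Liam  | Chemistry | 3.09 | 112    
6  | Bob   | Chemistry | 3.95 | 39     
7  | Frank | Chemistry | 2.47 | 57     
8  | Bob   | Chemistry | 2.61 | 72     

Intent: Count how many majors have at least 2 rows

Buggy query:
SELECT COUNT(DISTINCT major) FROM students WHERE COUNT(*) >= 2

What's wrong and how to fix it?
Bug: WHERE filters individual rows, not groups, so a group-level COUNT is invalid there

Fix: Use a subquery that GROUPs and filters with HAVING, then count its rows

Corrected query:
SELECT COUNT(*) FROM (SELECT major FROM students GROUP BY major HAVING COUNT(*) >= 2)

Result:
COUNT(*)
--------
2       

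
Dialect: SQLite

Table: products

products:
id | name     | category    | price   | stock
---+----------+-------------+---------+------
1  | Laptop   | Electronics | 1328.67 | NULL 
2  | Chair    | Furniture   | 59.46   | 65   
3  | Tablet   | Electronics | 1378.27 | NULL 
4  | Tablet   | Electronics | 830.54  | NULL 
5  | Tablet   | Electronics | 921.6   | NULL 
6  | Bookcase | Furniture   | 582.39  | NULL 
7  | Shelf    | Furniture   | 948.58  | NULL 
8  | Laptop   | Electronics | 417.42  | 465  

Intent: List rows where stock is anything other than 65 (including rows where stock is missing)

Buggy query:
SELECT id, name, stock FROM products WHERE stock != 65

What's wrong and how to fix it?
Bug: 'stock != 65' is unknown when stock is NULL, so NULL rows are silently excluded

Fix: Handle NULL separately with IS NULL alongside the inequality

Corrected query:
SELECT id, name, stock FROM products WHERE stock != 65 OR stock IS NULL

Result:
id | name     | stock
---+----------+------
1  | Laptop   | NULL 
3  | Tablet   | NULL 
4  | Tablet   | NULL 
5  | Tablet   | NULL 
6  | Bookcase | NULL 
7  | Shelf    | NULL 
8  | Laptop   | 465  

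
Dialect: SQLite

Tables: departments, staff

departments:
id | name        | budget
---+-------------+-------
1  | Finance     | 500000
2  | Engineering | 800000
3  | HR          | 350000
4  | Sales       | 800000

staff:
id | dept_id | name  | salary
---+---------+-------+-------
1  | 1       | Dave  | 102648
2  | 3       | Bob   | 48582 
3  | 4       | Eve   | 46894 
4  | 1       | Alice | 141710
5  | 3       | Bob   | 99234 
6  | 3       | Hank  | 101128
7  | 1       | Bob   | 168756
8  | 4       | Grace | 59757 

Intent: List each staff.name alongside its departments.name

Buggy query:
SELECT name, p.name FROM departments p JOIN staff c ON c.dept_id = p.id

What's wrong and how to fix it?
Bug: Both tables have a 'name' column; the unqualified reference is ambiguous

Fix: Qualify the column with its table alias (c.name)

Corrected query:
SELECT c.name, p.name FROM departments p JOIN staff c ON c.dept_id = p.id

Result:
name  | name   
------+--------
Dave  | Finance
Bob   | HR     
Eve   | Sales  
Alice | Finance
Bob   | HR     
Hank  | HR     
Bob   | Finance
Grace | Sales  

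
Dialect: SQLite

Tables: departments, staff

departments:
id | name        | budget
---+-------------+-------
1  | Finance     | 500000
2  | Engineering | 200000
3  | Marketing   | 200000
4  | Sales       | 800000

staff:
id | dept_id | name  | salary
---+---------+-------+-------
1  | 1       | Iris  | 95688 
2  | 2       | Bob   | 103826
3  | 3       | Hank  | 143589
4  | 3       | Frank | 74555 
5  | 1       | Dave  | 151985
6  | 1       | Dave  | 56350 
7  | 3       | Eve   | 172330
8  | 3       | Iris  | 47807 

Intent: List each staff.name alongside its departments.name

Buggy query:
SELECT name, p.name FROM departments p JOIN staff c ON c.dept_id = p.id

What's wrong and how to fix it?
Bug: Both tables have a 'name' column; the unqualified reference is ambiguous

Fix: Prefix ambiguous columns with the table alias

Corrected query:
SELECT c.name, p.name FROM departments p JOIN staff c ON c.dept_id = p.id

Result:
name  | name       
------+------------
Iris  | Finance    
Bob   | Engineering
Hank  | Marketing  
Frank | Marketing  
Dave  | Finance    
Dave  | Finance    
Eve   | Marketing  
Iris  | Marketing  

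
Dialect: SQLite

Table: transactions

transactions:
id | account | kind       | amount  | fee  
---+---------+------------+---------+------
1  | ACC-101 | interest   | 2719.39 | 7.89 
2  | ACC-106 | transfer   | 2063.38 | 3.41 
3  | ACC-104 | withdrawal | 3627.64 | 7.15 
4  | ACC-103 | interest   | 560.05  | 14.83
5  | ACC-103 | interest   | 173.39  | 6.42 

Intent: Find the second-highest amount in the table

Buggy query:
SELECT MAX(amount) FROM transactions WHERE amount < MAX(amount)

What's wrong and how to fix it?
Bug: The inner MAX is an aggregate inside WHERE, which is not allowed

Fix: Put the inner MAX in a scalar subquery

Corrected query:
SELECT MAX(amount) FROM transactions WHERE amount < (SELECT MAX(amount) FROM transactions)

Result:
MAX(amount)
-----------
2719.39    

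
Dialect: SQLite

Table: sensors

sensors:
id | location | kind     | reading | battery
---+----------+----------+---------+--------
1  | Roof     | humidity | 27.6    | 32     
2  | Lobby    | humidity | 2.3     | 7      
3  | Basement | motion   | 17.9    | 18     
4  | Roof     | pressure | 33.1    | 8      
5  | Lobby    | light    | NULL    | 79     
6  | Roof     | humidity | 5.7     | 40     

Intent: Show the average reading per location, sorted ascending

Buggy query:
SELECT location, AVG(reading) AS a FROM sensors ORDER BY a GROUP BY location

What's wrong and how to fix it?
Bug: ORDER BY appears before GROUP BY; SQL clause order requires GROUP BY first

Fix: Move ORDER BY to the end, after GROUP BY

Corrected query:
SELECT location, AVG(reading) AS a FROM sensors GROUP BY location ORDER BY a

Result:
location | a        
---------+----------
Lobby    | 2.3      
Basement | 17.9     
Roof     | 22.133333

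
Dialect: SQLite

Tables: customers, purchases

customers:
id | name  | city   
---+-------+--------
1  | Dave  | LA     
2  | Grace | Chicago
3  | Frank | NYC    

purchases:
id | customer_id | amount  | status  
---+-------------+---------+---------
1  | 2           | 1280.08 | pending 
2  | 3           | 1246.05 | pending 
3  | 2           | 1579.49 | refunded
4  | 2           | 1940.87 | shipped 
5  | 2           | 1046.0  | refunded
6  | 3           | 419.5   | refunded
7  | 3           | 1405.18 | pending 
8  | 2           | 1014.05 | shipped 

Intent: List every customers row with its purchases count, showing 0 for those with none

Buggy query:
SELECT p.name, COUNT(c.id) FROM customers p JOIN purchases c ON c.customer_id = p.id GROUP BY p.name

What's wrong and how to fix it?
Bug: An inner join excludes parents with zero children

Fix: Use LEFT JOIN so parents without children still appear (COUNT(c.id) gives 0)

Corrected query:
SELECT p.name, COUNT(c.id) FROM customers p LEFT JOIN purchases c ON c.customer_id = p.id GROUP BY p.name

Result:
name  | COUNT(c.id)
------+------------
Dave  | 0          
Frank | 3          
Grace | 5          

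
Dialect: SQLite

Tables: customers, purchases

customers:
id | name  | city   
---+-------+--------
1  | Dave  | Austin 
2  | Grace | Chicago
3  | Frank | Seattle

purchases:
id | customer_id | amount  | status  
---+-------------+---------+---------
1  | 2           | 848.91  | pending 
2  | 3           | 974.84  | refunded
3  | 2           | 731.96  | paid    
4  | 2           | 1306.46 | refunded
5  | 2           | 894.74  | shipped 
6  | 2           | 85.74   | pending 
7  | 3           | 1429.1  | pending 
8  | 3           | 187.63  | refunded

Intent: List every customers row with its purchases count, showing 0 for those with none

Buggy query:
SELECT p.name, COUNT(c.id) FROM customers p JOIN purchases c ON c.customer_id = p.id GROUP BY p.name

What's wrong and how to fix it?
Bug: An inner join excludes parents with zero children

Fix: Switch to LEFT JOIN to retain unmatched parent rows

Corrected query:
SELECT p.name, COUNT(c.id) FROM customers p LEFT JOIN purchases c ON c.customer_id = p.id GROUP BY p.name

Result:
name  | COUNT(c.id)
------+------------
Dave  | 0          
Frank | 3          
Grace | 5          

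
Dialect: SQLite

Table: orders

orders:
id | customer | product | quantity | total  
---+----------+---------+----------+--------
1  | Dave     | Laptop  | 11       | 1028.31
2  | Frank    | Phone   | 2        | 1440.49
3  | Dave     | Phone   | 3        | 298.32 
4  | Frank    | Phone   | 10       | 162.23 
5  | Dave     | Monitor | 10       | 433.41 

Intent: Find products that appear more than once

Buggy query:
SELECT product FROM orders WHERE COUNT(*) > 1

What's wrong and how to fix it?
Bug: COUNT(*) is an aggregate and cannot be used in WHERE

Fix: Group first, then use HAVING for the count condition

Corrected query:
SELECT product FROM orders GROUP BY product HAVING COUNT(*) > 1

Result:
product
-------
Phone  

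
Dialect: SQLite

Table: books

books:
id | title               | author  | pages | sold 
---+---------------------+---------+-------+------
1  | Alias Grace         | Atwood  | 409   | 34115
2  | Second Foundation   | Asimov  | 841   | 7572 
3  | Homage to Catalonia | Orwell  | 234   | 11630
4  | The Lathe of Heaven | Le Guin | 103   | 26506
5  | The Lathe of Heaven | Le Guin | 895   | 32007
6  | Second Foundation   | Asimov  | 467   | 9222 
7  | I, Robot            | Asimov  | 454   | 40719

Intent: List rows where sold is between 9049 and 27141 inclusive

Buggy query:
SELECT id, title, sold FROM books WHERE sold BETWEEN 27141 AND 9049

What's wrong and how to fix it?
Bug: BETWEEN expects the lower bound first; with 27141 AND 9049 the range is empty

Fix: Swap the bounds so the smaller value comes first

Corrected query:
SELECT id, title, sold FROM books WHERE sold BETWEEN 9049 AND 27141

Result:
id | title               | sold 
---+---------------------+------
3  | Homage to Catalonia | 11630
4  | The Lathe of Heaven | 26506
6  | Second Foundation   | 9222 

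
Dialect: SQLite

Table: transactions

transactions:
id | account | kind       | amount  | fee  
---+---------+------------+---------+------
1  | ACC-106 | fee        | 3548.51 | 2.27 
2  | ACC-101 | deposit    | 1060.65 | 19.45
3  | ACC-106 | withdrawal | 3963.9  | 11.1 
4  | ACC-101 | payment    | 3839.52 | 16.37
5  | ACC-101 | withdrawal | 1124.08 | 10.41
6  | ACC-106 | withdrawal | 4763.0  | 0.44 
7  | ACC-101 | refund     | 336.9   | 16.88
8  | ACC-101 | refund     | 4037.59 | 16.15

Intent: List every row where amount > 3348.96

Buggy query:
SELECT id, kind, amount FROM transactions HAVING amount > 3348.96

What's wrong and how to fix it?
Bug: This is a non-aggregate query (no GROUP BY, no aggregates), so in SQLite the HAVING clause is invalid here; a row-level condition belongs in WHERE

Fix: Use WHERE for row-level filtering

Corrected query:
SELECT id, kind, amount FROM transactions WHERE amount > 3348.96

Result:
id | kind       | amount 
---+------------+--------
1  | fee        | 3548.51
3  | withdrawal | 3963.9 
4  | payment    | 3839.52
6  | withdrawal | 4763   
8  | refund     | 4037.59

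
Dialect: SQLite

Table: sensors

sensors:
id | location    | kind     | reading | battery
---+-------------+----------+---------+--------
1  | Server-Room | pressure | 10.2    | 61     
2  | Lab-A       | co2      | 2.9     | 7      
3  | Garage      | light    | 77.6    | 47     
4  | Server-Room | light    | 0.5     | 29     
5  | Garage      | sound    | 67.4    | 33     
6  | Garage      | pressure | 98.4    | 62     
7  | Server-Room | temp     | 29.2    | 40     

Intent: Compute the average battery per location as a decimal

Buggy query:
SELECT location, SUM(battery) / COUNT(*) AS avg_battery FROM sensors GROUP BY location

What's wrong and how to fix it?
Bug: SUM(battery) and COUNT(*) are both integers; the division truncates the fractional part

Fix: Multiply by 1.0 (or CAST to REAL) to force floating-point division

Corrected query:
SELECT location, SUM(battery) * 1.0 / COUNT(*) AS avg_battery FROM sensors GROUP BY location

Result:
location    | avg_battery
------------+------------
Garage      | 47.333333  
Lab-A       | 7          
Server-Room | 43.333333  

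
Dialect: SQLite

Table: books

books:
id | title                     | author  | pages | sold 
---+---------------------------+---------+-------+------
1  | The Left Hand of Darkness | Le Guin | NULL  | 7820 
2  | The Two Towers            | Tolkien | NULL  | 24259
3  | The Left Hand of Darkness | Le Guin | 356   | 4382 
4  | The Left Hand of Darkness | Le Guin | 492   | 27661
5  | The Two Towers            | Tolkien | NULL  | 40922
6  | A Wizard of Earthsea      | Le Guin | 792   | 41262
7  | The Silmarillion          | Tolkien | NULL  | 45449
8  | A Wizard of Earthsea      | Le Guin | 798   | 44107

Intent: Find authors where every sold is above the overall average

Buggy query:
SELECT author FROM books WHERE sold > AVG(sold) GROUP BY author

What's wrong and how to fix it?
Bug: WHERE evaluates per row before aggregation, so AVG() is unavailable

Fix: Use a subquery for AVG and a HAVING MIN(...) filter so the condition holds for every row in the group

Corrected query:
SELECT author FROM books GROUP BY author HAVING MIN(sold) > (SELECT AVG(sold) FROM books)

Result:
(no rows)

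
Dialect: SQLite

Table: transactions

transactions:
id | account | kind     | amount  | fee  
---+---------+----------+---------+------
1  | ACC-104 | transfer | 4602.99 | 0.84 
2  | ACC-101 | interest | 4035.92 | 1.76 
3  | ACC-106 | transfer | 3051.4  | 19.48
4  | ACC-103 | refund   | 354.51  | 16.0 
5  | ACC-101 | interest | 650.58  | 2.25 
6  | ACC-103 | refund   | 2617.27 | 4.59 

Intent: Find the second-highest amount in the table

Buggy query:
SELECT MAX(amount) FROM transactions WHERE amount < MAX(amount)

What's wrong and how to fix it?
Bug: The inner MAX is an aggregate inside WHERE, which is not allowed

Fix: Put the inner MAX in a scalar subquery

Corrected query:
SELECT MAX(amount) FROM transactions WHERE amount < (SELECT MAX(amount) FROM transactions)

Result:
MAX(amount)
-----------
4035.92    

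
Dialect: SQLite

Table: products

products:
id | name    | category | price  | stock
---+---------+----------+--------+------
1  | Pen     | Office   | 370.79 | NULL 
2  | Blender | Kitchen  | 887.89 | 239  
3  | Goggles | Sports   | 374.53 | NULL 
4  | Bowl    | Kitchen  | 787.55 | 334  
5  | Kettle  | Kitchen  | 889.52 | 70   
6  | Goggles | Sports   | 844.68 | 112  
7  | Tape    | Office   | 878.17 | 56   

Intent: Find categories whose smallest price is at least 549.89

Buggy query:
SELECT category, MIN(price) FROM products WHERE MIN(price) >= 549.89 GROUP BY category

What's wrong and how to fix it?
Bug: MIN() in WHERE is a misuse of aggregate

Fix: Use HAVING for the per-group MIN condition

Corrected query:
SELECT category, MIN(price) FROM products GROUP BY category HAVING MIN(price) >= 549.89

Result:
category | MIN(price)
---------+-----------
Kitchen  | 787.55    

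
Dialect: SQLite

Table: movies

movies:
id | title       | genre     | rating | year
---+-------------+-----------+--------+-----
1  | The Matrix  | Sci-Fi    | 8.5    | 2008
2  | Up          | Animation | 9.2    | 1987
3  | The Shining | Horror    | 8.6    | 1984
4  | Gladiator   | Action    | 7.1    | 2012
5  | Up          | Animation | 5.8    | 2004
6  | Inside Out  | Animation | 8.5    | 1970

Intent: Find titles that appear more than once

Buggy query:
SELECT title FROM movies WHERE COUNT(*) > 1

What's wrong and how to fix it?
Bug: COUNT(*) is an aggregate and cannot be used in WHERE

Fix: GROUP BY title, then filter groups with HAVING COUNT(*) > 1

Corrected query:
SELECT title FROM movies GROUP BY title HAVING COUNT(*) > 1

Result:
title
-----
Up   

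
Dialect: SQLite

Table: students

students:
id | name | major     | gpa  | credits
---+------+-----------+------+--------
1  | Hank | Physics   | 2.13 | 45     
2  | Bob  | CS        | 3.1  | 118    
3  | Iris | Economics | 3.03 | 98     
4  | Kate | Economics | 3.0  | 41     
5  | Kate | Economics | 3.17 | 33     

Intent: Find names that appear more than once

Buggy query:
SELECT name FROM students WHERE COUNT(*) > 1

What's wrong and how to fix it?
Bug: WHERE can't reference COUNT(*); aggregates are computed after WHERE

Fix: Group first, then use HAVING for the count condition

Corrected query:
SELECT name FROM students GROUP BY name HAVING COUNT(*) > 1

Result:
name
----
Kate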